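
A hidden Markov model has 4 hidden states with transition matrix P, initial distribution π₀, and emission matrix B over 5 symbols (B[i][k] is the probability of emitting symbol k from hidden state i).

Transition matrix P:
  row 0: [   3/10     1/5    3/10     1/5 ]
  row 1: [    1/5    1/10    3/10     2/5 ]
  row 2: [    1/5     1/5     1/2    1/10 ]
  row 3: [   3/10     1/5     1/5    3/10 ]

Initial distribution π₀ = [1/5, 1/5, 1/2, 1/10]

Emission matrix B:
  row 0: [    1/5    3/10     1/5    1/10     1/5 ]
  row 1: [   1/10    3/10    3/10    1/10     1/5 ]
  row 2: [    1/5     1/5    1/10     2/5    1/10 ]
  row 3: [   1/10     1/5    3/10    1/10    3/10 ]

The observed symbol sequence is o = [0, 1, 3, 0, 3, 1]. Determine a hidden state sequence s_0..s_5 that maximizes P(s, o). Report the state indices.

t=0: δ = [4.000e-02, 2.000e-02, 1.000e-01, 1.000e-02]  (obs o_0=0)
t=1: δ = [6.000e-03, 6.000e-03, 1.000e-02, 2.000e-03]  ψ = [2, 2, 2, 2]  (obs o_1=1)
t=2: δ = [2.000e-04, 2.000e-04, 2.000e-03, 2.400e-04]  ψ = [2, 2, 2, 1]  (obs o_2=3)
t=3: δ = [8.000e-05, 4.000e-05, 2.000e-04, 2.000e-05]  ψ = [2, 2, 2, 2]  (obs o_3=0)
t=4: δ = [4.000e-06, 4.000e-06, 4.000e-05, 2.000e-06]  ψ = [2, 2, 2, 2]  (obs o_4=3)
t=5: δ = [2.400e-06, 2.400e-06, 4.000e-06, 8.000e-07]  ψ = [2, 2, 2, 2]  (obs o_5=1)
backtrack: best end state = 2; path = [2, 2, 2, 2, 2, 2]

path = [2, 2, 2, 2, 2, 2]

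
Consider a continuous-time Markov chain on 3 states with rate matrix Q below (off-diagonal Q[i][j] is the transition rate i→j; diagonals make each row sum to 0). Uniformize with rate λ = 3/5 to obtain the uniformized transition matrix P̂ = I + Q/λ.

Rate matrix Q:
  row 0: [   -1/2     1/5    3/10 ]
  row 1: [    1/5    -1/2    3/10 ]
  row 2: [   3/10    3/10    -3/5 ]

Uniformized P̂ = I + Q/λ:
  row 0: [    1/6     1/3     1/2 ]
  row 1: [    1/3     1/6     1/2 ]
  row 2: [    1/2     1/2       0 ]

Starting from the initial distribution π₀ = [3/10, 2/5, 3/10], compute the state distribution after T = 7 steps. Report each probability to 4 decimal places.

t=0: π = [0.3000, 0.4000, 0.3000]
t=1: π = [0.3333, 0.3167, 0.3500]
t=2: π = [0.3361, 0.3389, 0.3250]
t=3: π = [0.3315, 0.3310, 0.3375]
t=4: π = [0.3343, 0.3344, 0.3313]
t=5: π = [0.3328, 0.3328, 0.3344]
t=6: π = [0.3336, 0.3336, 0.3328]
t=7: π = [0.3332, 0.3332, 0.3336]

π = [0.3332, 0.3332, 0.3336]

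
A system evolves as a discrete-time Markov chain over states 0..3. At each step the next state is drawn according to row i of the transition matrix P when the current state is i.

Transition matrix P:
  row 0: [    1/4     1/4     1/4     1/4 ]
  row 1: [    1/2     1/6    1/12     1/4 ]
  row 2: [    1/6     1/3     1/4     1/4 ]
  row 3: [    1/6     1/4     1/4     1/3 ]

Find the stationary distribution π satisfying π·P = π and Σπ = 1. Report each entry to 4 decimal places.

π = [0.2716, 0.2468, 0.2089, 0.2727]

Balance equations π_j = Σ_i π_i·P[i][j]:
  π_0 = 1/4·π_0 + 1/2·π_1 + 1/6·π_2 + 1/6·π_3
  π_1 = 1/4·π_0 + 1/6·π_1 + 1/3·π_2 + 1/4·π_3
  π_2 = 1/4·π_0 + 1/12·π_1 + 1/4·π_2 + 1/4·π_3
  normalize: π_0 + π_1 + π_2 + π_3 = 1
Solving the linear system gives exactly π = [236/869, 39/158, 33/158, 3/11].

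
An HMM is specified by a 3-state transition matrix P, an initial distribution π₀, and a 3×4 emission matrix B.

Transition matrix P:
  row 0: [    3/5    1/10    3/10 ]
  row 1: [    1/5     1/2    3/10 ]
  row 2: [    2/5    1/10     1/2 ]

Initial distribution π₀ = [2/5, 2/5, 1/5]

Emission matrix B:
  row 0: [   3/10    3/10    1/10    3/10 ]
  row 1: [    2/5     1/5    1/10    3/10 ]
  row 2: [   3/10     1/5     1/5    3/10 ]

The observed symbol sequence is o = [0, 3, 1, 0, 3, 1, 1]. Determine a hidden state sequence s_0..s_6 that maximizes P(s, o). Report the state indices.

t=0: δ = [1.200e-01, 1.600e-01, 6.000e-02]  (obs o_0=0)
t=1: δ = [2.160e-02, 2.400e-02, 1.440e-02]  ψ = [0, 1, 1]  (obs o_1=3)
t=2: δ = [3.888e-03, 2.400e-03, 1.440e-03]  ψ = [0, 1, 1]  (obs o_2=1)
t=3: δ = [6.998e-04, 4.800e-04, 3.499e-04]  ψ = [0, 1, 0]  (obs o_3=0)
t=4: δ = [1.260e-04, 7.200e-05, 6.299e-05]  ψ = [0, 1, 0]  (obs o_4=3)
t=5: δ = [2.267e-05, 7.200e-06, 7.558e-06]  ψ = [0, 1, 0]  (obs o_5=1)
t=6: δ = [4.081e-06, 7.200e-07, 1.360e-06]  ψ = [0, 1, 0]  (obs o_6=1)
backtrack: best end state = 0; path = [0, 0, 0, 0, 0, 0, 0]

path = [0, 0, 0, 0, 0, 0, 0]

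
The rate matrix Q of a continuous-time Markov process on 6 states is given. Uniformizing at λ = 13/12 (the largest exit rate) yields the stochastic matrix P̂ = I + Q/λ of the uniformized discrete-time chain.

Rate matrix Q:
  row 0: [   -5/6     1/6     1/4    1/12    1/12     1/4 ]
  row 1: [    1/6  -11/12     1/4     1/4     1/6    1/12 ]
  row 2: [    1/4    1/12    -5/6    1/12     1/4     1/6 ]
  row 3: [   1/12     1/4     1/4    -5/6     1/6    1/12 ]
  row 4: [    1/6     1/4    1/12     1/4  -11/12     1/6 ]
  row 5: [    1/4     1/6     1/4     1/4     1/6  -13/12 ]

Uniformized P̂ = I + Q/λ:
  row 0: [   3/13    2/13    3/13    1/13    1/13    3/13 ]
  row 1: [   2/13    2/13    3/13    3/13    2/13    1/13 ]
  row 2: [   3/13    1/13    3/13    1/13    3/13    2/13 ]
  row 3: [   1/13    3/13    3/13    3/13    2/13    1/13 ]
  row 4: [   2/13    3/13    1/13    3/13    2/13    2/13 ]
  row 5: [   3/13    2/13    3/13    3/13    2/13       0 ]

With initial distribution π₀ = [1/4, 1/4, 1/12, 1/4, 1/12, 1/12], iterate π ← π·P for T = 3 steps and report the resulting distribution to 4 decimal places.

t=0: π = [0.2500, 0.2500, 0.0833, 0.2500, 0.0833, 0.0833]
t=1: π = [0.1667, 0.1731, 0.2179, 0.1795, 0.1410, 0.1218]
t=2: π = [0.1790, 0.1617, 0.2091, 0.1716, 0.1578, 0.1208]
t=3: π = [0.1798, 0.1631, 0.2065, 0.1711, 0.1562, 0.1234]

π = [0.1798, 0.1631, 0.2065, 0.1711, 0.1562, 0.1234]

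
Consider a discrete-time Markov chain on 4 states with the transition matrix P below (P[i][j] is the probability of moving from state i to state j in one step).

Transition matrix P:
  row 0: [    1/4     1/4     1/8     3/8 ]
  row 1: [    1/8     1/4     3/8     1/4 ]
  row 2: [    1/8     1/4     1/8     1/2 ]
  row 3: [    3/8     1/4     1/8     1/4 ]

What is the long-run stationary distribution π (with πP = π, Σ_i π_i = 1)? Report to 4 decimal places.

π = [0.2361, 0.2500, 0.1875, 0.3264]

Balance equations π_j = Σ_i π_i·P[i][j]:
  π_0 = 1/4·π_0 + 1/8·π_1 + 1/8·π_2 + 3/8·π_3
  π_1 = 1/4·π_0 + 1/4·π_1 + 1/4·π_2 + 1/4·π_3
  π_2 = 1/8·π_0 + 3/8·π_1 + 1/8·π_2 + 1/8·π_3
  normalize: π_0 + π_1 + π_2 + π_3 = 1
Solving the linear system gives exactly π = [17/72, 1/4, 3/16, 47/144].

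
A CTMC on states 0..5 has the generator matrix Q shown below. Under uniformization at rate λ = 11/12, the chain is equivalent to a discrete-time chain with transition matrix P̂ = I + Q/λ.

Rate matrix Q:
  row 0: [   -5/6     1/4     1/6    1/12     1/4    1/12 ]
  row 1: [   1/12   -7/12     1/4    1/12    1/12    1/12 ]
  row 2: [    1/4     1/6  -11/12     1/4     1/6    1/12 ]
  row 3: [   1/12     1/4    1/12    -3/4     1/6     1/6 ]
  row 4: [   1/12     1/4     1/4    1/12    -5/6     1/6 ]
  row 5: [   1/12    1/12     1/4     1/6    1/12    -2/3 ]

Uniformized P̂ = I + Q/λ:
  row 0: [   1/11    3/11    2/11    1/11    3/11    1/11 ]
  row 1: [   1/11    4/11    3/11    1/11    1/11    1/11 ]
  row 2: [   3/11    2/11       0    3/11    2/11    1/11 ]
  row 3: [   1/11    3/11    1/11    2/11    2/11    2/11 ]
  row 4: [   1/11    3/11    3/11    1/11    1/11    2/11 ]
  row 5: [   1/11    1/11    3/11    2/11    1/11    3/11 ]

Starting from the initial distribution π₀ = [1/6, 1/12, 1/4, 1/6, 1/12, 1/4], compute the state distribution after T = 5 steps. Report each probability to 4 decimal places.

t=0: π = [0.1667, 0.0833, 0.2500, 0.1667, 0.0833, 0.2500]
t=1: π = [0.1364, 0.2121, 0.1591, 0.1742, 0.1591, 0.1591]
t=2: π = [0.1198, 0.2486, 0.1853, 0.1501, 0.1460, 0.1501]
t=3: π = [0.1246, 0.2512, 0.1840, 0.1519, 0.1432, 0.1451]
t=4: π = [0.1244, 0.2524, 0.1836, 0.1514, 0.1441, 0.1441]
t=5: π = [0.1243, 0.2528, 0.1838, 0.1512, 0.1440, 0.1440]

π = [0.1243, 0.2528, 0.1838, 0.1512, 0.1440, 0.1440]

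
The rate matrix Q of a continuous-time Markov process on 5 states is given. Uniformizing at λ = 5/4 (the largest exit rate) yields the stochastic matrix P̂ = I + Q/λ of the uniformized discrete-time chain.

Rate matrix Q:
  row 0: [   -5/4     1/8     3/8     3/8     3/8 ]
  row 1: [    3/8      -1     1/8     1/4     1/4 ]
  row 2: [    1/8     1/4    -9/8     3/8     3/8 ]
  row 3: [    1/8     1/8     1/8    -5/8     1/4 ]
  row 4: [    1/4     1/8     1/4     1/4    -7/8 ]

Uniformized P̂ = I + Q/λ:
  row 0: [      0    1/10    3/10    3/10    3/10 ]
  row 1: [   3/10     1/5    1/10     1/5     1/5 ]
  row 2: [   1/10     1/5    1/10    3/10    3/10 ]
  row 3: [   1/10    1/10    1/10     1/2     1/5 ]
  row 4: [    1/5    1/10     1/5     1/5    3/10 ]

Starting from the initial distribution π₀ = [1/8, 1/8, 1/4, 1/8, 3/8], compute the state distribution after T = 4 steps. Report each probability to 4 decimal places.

π = [0.1375, 0.1283, 0.1531, 0.3263, 0.2547]

t=0: π = [0.1250, 0.1250, 0.2500, 0.1250, 0.3750]
t=1: π = [0.1500, 0.1375, 0.1625, 0.2750, 0.2750]
t=2: π = [0.1400, 0.1300, 0.1575, 0.3138, 0.2588]
t=3: π = [0.1379, 0.1288, 0.1539, 0.3239, 0.2556]
t=4: π = [0.1375, 0.1283, 0.1531, 0.3263, 0.2547]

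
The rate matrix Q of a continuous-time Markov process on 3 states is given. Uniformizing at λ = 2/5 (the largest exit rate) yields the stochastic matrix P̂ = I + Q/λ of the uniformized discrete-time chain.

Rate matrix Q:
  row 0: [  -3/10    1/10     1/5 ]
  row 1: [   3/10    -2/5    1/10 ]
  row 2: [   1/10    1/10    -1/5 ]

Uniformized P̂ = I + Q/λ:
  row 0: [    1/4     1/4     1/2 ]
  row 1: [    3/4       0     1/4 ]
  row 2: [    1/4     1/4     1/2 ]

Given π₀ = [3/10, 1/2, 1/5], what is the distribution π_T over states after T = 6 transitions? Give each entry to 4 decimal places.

t=0: π = [0.3000, 0.5000, 0.2000]
t=1: π = [0.5000, 0.1250, 0.3750]
t=2: π = [0.3125, 0.2188, 0.4688]
t=3: π = [0.3594, 0.1953, 0.4453]
t=4: π = [0.3477, 0.2012, 0.4512]
t=5: π = [0.3506, 0.1997, 0.4497]
t=6: π = [0.3499, 0.2001, 0.4501]

π = [0.3499, 0.2001, 0.4501]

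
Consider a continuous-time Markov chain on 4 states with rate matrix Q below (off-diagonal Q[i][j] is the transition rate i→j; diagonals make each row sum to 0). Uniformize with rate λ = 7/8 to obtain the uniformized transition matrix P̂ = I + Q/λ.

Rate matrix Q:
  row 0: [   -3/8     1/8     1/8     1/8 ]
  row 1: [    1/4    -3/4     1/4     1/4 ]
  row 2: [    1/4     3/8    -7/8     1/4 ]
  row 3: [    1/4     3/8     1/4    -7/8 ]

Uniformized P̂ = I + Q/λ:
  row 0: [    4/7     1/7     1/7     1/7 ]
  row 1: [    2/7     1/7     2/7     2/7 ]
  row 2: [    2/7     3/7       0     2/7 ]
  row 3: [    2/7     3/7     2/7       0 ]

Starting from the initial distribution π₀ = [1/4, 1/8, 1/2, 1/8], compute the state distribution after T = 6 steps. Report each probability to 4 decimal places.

π = [0.3999, 0.2444, 0.1780, 0.1777]

t=0: π = [0.2500, 0.1250, 0.5000, 0.1250]
t=1: π = [0.3571, 0.3214, 0.1071, 0.2143]
t=2: π = [0.3878, 0.2347, 0.2041, 0.1735]
t=3: π = [0.3965, 0.2507, 0.1720, 0.1808]
t=4: π = [0.3990, 0.2436, 0.1799, 0.1774]
t=5: π = [0.3997, 0.2450, 0.1773, 0.1780]
t=6: π = [0.3999, 0.2444, 0.1780, 0.1777]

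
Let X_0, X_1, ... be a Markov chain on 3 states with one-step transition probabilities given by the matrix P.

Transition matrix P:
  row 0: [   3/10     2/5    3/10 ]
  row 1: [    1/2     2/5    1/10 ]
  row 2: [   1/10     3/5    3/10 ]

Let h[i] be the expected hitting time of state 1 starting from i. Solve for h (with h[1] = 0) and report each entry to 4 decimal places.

h = [2.1739, 0.0000, 1.7391]

First-step conditioning: h[1] = 0; for i ≠ 1, h[i] = 1 + Σ_k P[i][k]·h[k].
  h[0] = 1 + 3/10·h[0] + 3/10·h[2]
  h[2] = 1 + 1/10·h[0] + 3/10·h[2]
Solving the 2×2 linear system over states ≠ 1 gives exactly h = [50/23, 0, 40/23] (h[1] = 0 is the target).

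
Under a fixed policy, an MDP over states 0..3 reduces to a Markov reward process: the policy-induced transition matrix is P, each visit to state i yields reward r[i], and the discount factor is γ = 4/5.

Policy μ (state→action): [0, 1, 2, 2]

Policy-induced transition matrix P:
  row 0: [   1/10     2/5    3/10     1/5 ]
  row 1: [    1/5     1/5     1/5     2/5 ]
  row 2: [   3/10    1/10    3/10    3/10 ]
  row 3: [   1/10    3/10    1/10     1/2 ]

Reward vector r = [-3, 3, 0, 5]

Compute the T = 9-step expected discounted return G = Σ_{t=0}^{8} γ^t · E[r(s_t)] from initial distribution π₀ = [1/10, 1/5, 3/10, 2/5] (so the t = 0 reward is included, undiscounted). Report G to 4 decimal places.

t=0: π = [0.1000, 0.2000, 0.3000, 0.4000], E[r] = 2.3000, γ^t·E[r] = 2.300000, running G = 2.300000
t=1: π = [0.1800, 0.2300, 0.2000, 0.3900], E[r] = 2.1000, γ^t·E[r] = 1.680000, running G = 3.980000
t=2: π = [0.1630, 0.2550, 0.1990, 0.3830], E[r] = 2.1910, γ^t·E[r] = 1.402240, running G = 5.382240
t=3: π = [0.1653, 0.2510, 0.1979, 0.3858], E[r] = 2.1861, γ^t·E[r] = 1.119283, running G = 6.501523
t=4: π = [0.1647, 0.2519, 0.1977, 0.3857], E[r] = 2.1902, γ^t·E[r] = 0.897090, running G = 7.398613
t=5: π = [0.1647, 0.2517, 0.1977, 0.3859], E[r] = 2.1903, γ^t·E[r] = 0.717724, running G = 8.116337
t=6: π = [0.1647, 0.2518, 0.1977, 0.3859], E[r] = 2.1905, γ^t·E[r] = 0.574237, running G = 8.690574
t=7: π = [0.1647, 0.2518, 0.1976, 0.3859], E[r] = 2.1906, γ^t·E[r] = 0.459396, running G = 9.149970
t=8: π = [0.1647, 0.2518, 0.1976, 0.3859], E[r] = 2.1906, γ^t·E[r] = 0.367519, running G = 9.517489

G = 9.5175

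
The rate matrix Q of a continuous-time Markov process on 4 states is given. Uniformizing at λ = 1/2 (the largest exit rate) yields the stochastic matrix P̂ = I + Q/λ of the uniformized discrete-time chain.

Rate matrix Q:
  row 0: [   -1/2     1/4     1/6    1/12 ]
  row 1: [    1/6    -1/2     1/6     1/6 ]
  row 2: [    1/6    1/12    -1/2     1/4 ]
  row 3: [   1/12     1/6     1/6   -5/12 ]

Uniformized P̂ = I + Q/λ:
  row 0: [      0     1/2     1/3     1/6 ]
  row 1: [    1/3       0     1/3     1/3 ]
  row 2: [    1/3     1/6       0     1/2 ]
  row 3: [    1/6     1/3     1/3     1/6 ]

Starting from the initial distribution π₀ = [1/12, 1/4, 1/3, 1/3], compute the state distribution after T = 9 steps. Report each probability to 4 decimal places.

π = [0.2137, 0.2453, 0.2500, 0.2910]

t=0: π = [0.0833, 0.2500, 0.3333, 0.3333]
t=1: π = [0.2500, 0.2083, 0.2222, 0.3194]
t=2: π = [0.1968, 0.2685, 0.2593, 0.2755]
t=3: π = [0.2218, 0.2334, 0.2469, 0.2978]
t=4: π = [0.2097, 0.2514, 0.2510, 0.2879]
t=5: π = [0.2154, 0.2427, 0.2497, 0.2922]
t=6: π = [0.2128, 0.2467, 0.2501, 0.2903]
t=7: π = [0.2140, 0.2449, 0.2500, 0.2912]
t=8: π = [0.2135, 0.2457, 0.2500, 0.2908]
t=9: π = [0.2137, 0.2453, 0.2500, 0.2910]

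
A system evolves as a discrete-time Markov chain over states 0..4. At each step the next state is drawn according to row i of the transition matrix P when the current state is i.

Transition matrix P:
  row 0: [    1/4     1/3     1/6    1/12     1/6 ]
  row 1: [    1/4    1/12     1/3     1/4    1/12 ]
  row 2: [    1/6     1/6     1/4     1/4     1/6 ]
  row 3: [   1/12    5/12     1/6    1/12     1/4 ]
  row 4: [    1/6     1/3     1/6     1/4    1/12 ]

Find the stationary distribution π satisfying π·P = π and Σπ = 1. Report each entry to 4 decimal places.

π = [0.1874, 0.2489, 0.2271, 0.1875, 0.1491]

Balance equations π_j = Σ_i π_i·P[i][j]:
  π_0 = 1/4·π_0 + 1/4·π_1 + 1/6·π_2 + 1/12·π_3 + 1/6·π_4
  π_1 = 1/3·π_0 + 1/12·π_1 + 1/6·π_2 + 5/12·π_3 + 1/3·π_4
  π_2 = 1/6·π_0 + 1/3·π_1 + 1/4·π_2 + 1/6·π_3 + 1/6·π_4
  π_3 = 1/12·π_0 + 1/4·π_1 + 1/4·π_2 + 1/12·π_3 + 1/4·π_4
  normalize: π_0 + π_1 + π_2 + π_3 + π_4 = 1
Solving the linear system gives exactly π = [803/4285, 2133/8570, 973/4285, 1607/8570, 639/4285].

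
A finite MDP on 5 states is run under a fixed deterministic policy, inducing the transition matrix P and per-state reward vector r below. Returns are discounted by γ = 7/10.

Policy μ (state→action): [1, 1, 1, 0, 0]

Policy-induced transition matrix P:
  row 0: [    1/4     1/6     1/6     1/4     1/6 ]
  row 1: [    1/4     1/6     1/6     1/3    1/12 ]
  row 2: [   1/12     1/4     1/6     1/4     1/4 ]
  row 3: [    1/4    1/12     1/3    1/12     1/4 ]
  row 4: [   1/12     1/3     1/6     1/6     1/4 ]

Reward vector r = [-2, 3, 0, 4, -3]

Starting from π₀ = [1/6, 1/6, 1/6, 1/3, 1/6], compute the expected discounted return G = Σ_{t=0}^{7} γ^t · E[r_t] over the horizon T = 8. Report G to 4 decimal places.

G = 1.9220

t=0: π = [0.1667, 0.1667, 0.1667, 0.3333, 0.1667], E[r] = 1.0000, γ^t·E[r] = 1.000000, running G = 1.000000
t=1: π = [0.1944, 0.1806, 0.2222, 0.1944, 0.2083], E[r] = 0.3056, γ^t·E[r] = 0.213889, running G = 1.213889
t=2: π = [0.1782, 0.2037, 0.1991, 0.2153, 0.2037], E[r] = 0.5046, γ^t·E[r] = 0.247269, running G = 1.461157
t=3: π = [0.1829, 0.1993, 0.2025, 0.2141, 0.2012], E[r] = 0.4850, γ^t·E[r] = 0.166339, running G = 1.627497
t=4: π = [0.1827, 0.1992, 0.2024, 0.2142, 0.2015], E[r] = 0.4842, γ^t·E[r] = 0.116268, running G = 1.743764
t=5: π = [0.1827, 0.1993, 0.2024, 0.2141, 0.2016], E[r] = 0.4842, γ^t·E[r] = 0.081382, running G = 1.825146
t=6: π = [0.1827, 0.1993, 0.2024, 0.2141, 0.2016], E[r] = 0.4843, γ^t·E[r] = 0.056976, running G = 1.882122
t=7: π = [0.1827, 0.1993, 0.2024, 0.2141, 0.2016], E[r] = 0.4843, γ^t·E[r] = 0.039882, running G = 1.922004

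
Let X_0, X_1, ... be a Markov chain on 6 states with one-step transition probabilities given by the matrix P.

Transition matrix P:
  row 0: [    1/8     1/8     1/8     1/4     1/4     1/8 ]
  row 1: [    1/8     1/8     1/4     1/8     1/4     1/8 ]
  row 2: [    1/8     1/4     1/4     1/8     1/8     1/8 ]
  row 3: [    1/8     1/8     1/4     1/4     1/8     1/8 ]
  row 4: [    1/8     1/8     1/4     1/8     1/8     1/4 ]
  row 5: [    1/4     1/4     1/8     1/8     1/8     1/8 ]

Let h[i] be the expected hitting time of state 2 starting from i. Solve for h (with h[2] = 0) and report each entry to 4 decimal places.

h = [5.2680, 4.6838, 0.0000, 4.6735, 4.7560, 5.3333]

First-step conditioning: h[2] = 0; for i ≠ 2, h[i] = 1 + Σ_k P[i][k]·h[k].
  h[0] = 1 + 1/8·h[0] + 1/8·h[1] + 1/4·h[3] + 1/4·h[4] + 1/8·h[5]
  h[1] = 1 + 1/8·h[0] + 1/8·h[1] + 1/8·h[3] + 1/4·h[4] + 1/8·h[5]
  h[3] = 1 + 1/8·h[0] + 1/8·h[1] + 1/4·h[3] + 1/8·h[4] + 1/8·h[5]
  h[4] = 1 + 1/8·h[0] + 1/8·h[1] + 1/8·h[3] + 1/8·h[4] + 1/4·h[5]
  h[5] = 1 + 1/4·h[0] + 1/4·h[1] + 1/8·h[3] + 1/8·h[4] + 1/8·h[5]
Solving the 5×5 linear system over states ≠ 2 gives exactly h = [511/97, 1363/291, 0, 1360/291, 1384/291, 16/3] (h[2] = 0 is the target).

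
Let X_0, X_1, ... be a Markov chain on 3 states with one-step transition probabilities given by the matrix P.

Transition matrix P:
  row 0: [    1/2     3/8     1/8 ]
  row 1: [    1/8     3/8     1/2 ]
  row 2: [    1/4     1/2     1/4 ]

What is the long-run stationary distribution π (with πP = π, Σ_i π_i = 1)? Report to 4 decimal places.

π = [0.2642, 0.4151, 0.3208]

Balance equations π_j = Σ_i π_i·P[i][j]:
  π_0 = 1/2·π_0 + 1/8·π_1 + 1/4·π_2
  π_1 = 3/8·π_0 + 3/8·π_1 + 1/2·π_2
  normalize: π_0 + π_1 + π_2 = 1
Solving the linear system gives exactly π = [14/53, 22/53, 17/53].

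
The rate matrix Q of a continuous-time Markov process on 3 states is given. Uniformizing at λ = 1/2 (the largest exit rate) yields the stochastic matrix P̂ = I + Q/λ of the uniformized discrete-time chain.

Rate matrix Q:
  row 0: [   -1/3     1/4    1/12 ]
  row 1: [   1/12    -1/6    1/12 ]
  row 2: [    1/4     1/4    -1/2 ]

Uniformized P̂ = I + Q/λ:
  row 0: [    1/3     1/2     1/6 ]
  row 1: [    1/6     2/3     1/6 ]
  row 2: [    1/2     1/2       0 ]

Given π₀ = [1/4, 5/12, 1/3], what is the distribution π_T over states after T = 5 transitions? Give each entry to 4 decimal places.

t=0: π = [0.2500, 0.4167, 0.3333]
t=1: π = [0.3194, 0.5694, 0.1111]
t=2: π = [0.2569, 0.5949, 0.1481]
t=3: π = [0.2589, 0.5992, 0.1420]
t=4: π = [0.2571, 0.5999, 0.1430]
t=5: π = [0.2572, 0.6000, 0.1428]

π = [0.2572, 0.6000, 0.1428]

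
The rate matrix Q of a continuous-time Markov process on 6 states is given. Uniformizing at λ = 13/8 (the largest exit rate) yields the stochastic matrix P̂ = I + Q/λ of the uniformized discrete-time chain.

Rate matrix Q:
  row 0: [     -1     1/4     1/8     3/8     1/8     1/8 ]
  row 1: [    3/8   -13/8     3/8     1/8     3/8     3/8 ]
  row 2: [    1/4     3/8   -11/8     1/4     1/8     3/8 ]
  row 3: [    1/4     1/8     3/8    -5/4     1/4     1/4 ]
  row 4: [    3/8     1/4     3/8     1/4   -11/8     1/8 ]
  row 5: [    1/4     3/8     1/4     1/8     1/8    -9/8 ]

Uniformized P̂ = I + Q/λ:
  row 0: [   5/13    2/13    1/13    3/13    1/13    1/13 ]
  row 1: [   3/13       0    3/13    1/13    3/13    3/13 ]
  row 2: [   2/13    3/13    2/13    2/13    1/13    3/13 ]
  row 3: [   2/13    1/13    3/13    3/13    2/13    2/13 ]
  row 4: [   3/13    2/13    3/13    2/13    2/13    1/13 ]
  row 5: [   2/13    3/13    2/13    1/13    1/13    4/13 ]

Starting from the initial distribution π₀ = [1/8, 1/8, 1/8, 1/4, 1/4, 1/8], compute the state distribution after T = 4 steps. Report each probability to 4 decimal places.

π = [0.2265, 0.1461, 0.1692, 0.1584, 0.1208, 0.1790]

t=0: π = [0.1250, 0.1250, 0.1250, 0.2500, 0.2500, 0.1250]
t=1: π = [0.2115, 0.1346, 0.1923, 0.1635, 0.1346, 0.1635]
t=2: π = [0.2234, 0.1479, 0.1709, 0.1598, 0.1206, 0.1775]
t=3: π = [0.2260, 0.1456, 0.1696, 0.1583, 0.1212, 0.1792]
t=4: π = [0.2265, 0.1461, 0.1692, 0.1584, 0.1208, 0.1790]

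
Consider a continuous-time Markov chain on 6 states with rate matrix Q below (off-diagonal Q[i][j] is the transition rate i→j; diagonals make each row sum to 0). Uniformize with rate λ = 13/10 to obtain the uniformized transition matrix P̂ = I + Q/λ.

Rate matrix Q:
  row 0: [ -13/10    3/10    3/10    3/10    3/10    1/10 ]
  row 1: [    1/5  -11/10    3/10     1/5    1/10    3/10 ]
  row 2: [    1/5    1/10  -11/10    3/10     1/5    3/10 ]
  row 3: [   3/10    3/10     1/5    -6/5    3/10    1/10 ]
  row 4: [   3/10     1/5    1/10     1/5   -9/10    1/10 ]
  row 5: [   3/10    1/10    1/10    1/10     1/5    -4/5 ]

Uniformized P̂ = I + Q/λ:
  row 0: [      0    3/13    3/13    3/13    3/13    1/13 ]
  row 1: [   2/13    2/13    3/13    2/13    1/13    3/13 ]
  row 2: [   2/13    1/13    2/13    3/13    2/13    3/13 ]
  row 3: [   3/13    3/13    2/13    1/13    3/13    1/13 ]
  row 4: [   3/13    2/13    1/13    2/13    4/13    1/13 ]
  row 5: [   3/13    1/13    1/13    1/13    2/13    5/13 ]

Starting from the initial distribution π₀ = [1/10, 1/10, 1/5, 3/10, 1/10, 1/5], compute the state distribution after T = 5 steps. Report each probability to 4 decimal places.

π = [0.1686, 0.1533, 0.1497, 0.1528, 0.1971, 0.1785]

t=0: π = [0.1000, 0.1000, 0.2000, 0.3000, 0.1000, 0.2000]
t=1: π = [0.1846, 0.1538, 0.1462, 0.1385, 0.1923, 0.1846]
t=2: π = [0.1651, 0.1533, 0.1509, 0.1544, 0.1964, 0.1799]
t=3: π = [0.1693, 0.1530, 0.1494, 0.1524, 0.1969, 0.1791]
t=4: π = [0.1684, 0.1533, 0.1497, 0.1529, 0.1971, 0.1785]
t=5: π = [0.1686, 0.1533, 0.1497, 0.1528, 0.1971, 0.1785]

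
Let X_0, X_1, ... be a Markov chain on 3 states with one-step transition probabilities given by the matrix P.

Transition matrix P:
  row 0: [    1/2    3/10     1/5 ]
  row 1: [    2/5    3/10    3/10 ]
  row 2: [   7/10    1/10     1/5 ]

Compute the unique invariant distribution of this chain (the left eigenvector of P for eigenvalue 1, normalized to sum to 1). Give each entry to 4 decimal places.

π = [0.5196, 0.2549, 0.2255]

Balance equations π_j = Σ_i π_i·P[i][j]:
  π_0 = 1/2·π_0 + 2/5·π_1 + 7/10·π_2
  π_1 = 3/10·π_0 + 3/10·π_1 + 1/10·π_2
  normalize: π_0 + π_1 + π_2 = 1
Solving the linear system gives exactly π = [53/102, 13/51, 23/102].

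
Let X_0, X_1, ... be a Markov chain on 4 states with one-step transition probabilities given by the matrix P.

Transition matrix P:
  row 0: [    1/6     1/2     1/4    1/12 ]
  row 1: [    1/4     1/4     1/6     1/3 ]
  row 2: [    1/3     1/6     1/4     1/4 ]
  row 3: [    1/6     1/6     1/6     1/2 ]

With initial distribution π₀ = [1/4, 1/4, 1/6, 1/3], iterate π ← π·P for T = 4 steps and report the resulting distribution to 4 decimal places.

t=0: π = [0.2500, 0.2500, 0.1667, 0.3333]
t=1: π = [0.2153, 0.2708, 0.2014, 0.3125]
t=2: π = [0.2228, 0.2610, 0.2014, 0.3148]
t=3: π = [0.2220, 0.2627, 0.2020, 0.3133]
t=4: π = [0.2222, 0.2626, 0.2020, 0.3132]

π = [0.2222, 0.2626, 0.2020, 0.3132]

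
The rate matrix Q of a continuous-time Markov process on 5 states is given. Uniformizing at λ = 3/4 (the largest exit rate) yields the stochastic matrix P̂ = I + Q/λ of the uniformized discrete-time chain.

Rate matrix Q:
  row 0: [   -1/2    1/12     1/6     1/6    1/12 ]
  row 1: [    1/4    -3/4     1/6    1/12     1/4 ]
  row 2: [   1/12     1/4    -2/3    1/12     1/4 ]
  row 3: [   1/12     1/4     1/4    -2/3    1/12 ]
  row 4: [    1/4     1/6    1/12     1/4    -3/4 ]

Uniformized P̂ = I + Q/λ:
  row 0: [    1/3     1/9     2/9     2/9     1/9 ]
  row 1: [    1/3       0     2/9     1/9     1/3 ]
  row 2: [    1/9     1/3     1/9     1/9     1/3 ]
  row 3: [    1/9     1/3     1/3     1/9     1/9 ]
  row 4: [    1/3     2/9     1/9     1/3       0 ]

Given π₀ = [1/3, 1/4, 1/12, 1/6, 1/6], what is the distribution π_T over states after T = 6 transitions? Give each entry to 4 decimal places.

t=0: π = [0.3333, 0.2500, 0.0833, 0.1667, 0.1667]
t=1: π = [0.2778, 0.1574, 0.2130, 0.1852, 0.1667]
t=2: π = [0.2449, 0.2006, 0.2006, 0.1790, 0.1749]
t=3: π = [0.2490, 0.1926, 0.2004, 0.1772, 0.1808]
t=4: π = [0.2494, 0.1937, 0.1996, 0.1790, 0.1784]
t=5: π = [0.2492, 0.1935, 0.2001, 0.1785, 0.1787]
t=6: π = [0.2492, 0.1936, 0.2000, 0.1785, 0.1787]

π = [0.2492, 0.1936, 0.2000, 0.1785, 0.1787]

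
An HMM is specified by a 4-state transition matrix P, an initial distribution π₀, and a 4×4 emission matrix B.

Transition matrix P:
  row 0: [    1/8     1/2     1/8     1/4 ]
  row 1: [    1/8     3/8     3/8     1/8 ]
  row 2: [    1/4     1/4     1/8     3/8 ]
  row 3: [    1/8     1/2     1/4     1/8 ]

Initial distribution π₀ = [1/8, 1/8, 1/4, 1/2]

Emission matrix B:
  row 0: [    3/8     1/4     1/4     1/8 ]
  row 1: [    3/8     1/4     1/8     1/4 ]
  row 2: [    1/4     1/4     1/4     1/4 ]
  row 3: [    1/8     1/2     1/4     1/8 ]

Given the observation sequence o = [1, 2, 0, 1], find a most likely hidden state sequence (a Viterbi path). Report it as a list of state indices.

path = [3, 1, 2, 3]

t=0: δ = [3.125e-02, 3.125e-02, 6.250e-02, 2.500e-01]  (obs o_0=1)
t=1: δ = [7.812e-03, 1.562e-02, 1.562e-02, 7.812e-03]  ψ = [3, 3, 3, 3]  (obs o_1=2)
t=2: δ = [1.465e-03, 2.197e-03, 1.465e-03, 7.324e-04]  ψ = [2, 1, 1, 2]  (obs o_2=0)
t=3: δ = [9.155e-05, 2.060e-04, 2.060e-04, 2.747e-04]  ψ = [2, 1, 1, 2]  (obs o_3=1)
backtrack: best end state = 3; path = [3, 1, 2, 3]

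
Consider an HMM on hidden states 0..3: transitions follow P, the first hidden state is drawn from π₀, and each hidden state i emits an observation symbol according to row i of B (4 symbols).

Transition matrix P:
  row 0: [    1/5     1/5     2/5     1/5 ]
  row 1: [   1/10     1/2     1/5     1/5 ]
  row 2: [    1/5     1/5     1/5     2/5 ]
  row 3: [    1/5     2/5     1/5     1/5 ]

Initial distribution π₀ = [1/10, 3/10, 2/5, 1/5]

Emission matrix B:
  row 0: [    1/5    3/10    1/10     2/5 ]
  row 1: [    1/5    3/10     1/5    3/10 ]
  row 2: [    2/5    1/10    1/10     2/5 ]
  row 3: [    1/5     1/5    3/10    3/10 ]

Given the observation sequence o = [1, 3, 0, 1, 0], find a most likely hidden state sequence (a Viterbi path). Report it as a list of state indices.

t=0: δ = [3.000e-02, 9.000e-02, 4.000e-02, 4.000e-02]  (obs o_0=1)
t=1: δ = [3.600e-03, 1.350e-02, 7.200e-03, 5.400e-03]  ψ = [1, 1, 1, 1]  (obs o_1=3)
t=2: δ = [2.880e-04, 1.350e-03, 1.080e-03, 5.760e-04]  ψ = [2, 1, 1, 2]  (obs o_2=0)
t=3: δ = [6.480e-05, 2.025e-04, 2.700e-05, 8.640e-05]  ψ = [2, 1, 1, 2]  (obs o_3=1)
t=4: δ = [4.050e-06, 2.025e-05, 1.620e-05, 8.100e-06]  ψ = [1, 1, 1, 1]  (obs o_4=0)
backtrack: best end state = 1; path = [1, 1, 1, 1, 1]

path = [1, 1, 1, 1, 1]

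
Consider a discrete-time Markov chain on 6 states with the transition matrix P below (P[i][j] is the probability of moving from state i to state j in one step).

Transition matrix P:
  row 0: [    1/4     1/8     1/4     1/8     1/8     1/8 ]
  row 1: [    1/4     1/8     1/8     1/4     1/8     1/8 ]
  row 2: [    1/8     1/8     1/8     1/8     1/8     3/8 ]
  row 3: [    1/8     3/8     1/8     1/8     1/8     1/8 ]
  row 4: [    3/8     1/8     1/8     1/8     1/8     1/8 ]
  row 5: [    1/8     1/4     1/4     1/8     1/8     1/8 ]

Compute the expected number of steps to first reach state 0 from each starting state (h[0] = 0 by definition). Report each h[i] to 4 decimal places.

h = [0.0000, 4.8654, 5.5629, 5.4060, 4.1896, 5.4932]

First-step conditioning: h[0] = 0; for i ≠ 0, h[i] = 1 + Σ_k P[i][k]·h[k].
  h[1] = 1 + 1/8·h[1] + 1/8·h[2] + 1/4·h[3] + 1/8·h[4] + 1/8·h[5]
  h[2] = 1 + 1/8·h[1] + 1/8·h[2] + 1/8·h[3] + 1/8·h[4] + 3/8·h[5]
  h[3] = 1 + 3/8·h[1] + 1/8·h[2] + 1/8·h[3] + 1/8·h[4] + 1/8·h[5]
  h[4] = 1 + 1/8·h[1] + 1/8·h[2] + 1/8·h[3] + 1/8·h[4] + 1/8·h[5]
  h[5] = 1 + 1/4·h[1] + 1/4·h[2] + 1/8·h[3] + 1/8·h[4] + 1/8·h[5]
Solving the 5×5 linear system over states ≠ 0 gives exactly h = [0, 8928/1835, 10208/1835, 1984/367, 7688/1835, 2016/367] (h[0] = 0 is the target).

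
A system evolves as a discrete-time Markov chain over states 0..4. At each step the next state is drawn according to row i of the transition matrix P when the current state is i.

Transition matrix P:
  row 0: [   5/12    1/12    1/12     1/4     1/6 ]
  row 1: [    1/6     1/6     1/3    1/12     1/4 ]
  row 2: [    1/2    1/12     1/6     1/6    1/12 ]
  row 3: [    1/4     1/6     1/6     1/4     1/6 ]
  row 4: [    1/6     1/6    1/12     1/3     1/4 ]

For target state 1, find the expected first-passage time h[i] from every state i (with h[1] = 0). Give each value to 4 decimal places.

First-step conditioning: h[1] = 0; for i ≠ 1, h[i] = 1 + Σ_k P[i][k]·h[k].
  h[0] = 1 + 5/12·h[0] + 1/12·h[2] + 1/4·h[3] + 1/6·h[4]
  h[2] = 1 + 1/2·h[0] + 1/6·h[2] + 1/6·h[3] + 1/12·h[4]
  h[3] = 1 + 1/4·h[0] + 1/6·h[2] + 1/4·h[3] + 1/6·h[4]
  h[4] = 1 + 1/6·h[0] + 1/12·h[2] + 1/3·h[3] + 1/4·h[4]
Solving the 4×4 linear system over states ≠ 1 gives exactly h = [244/29, 0, 248/29, 224/29, 220/29] (h[1] = 0 is the target).

h = [8.4138, 0.0000, 8.5517, 7.7241, 7.5862]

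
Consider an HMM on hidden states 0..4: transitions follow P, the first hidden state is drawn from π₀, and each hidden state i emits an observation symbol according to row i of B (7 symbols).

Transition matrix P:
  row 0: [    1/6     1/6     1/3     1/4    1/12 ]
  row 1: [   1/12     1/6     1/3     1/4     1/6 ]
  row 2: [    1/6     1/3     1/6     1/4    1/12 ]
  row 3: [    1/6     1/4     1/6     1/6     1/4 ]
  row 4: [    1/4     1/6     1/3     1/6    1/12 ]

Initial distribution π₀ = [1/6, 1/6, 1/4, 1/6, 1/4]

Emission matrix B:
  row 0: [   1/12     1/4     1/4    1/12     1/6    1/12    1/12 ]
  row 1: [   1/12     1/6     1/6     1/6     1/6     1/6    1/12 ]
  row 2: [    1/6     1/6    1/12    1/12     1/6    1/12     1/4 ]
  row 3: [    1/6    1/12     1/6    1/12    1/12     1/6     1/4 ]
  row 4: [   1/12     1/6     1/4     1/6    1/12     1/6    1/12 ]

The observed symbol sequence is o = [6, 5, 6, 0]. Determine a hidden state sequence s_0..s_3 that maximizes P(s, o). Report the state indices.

path = [2, 1, 2, 3]

t=0: δ = [1.389e-02, 1.389e-02, 6.250e-02, 4.167e-02, 2.083e-02]  (obs o_0=6)
t=1: δ = [8.681e-04, 3.472e-03, 8.681e-04, 2.604e-03, 1.736e-03]  ψ = [2, 2, 2, 2, 3]  (obs o_1=5)
t=2: δ = [3.617e-05, 5.425e-05, 2.894e-04, 2.170e-04, 5.425e-05]  ψ = [3, 3, 1, 1, 3]  (obs o_2=6)
t=3: δ = [4.019e-06, 8.038e-06, 8.038e-06, 1.206e-05, 4.521e-06]  ψ = [2, 2, 2, 2, 3]  (obs o_3=0)
backtrack: best end state = 3; path = [2, 1, 2, 3]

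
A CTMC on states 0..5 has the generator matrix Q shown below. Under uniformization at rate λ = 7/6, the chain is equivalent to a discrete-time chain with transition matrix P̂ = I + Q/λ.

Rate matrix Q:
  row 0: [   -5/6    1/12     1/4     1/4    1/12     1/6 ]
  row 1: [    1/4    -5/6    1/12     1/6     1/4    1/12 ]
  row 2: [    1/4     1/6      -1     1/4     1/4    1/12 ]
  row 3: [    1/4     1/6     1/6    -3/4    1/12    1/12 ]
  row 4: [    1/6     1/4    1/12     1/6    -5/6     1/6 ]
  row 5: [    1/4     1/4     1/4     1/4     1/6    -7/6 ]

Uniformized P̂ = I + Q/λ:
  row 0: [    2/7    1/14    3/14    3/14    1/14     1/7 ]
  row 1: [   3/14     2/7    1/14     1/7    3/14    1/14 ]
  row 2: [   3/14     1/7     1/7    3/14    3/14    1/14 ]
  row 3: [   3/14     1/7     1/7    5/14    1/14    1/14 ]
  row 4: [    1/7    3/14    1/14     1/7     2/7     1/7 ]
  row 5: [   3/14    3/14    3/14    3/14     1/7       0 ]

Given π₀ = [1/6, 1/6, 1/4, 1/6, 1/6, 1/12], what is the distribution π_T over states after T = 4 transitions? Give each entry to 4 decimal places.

π = [0.2187, 0.1692, 0.1417, 0.2227, 0.1560, 0.0917]

t=0: π = [0.1667, 0.1667, 0.2500, 0.1667, 0.1667, 0.0833]
t=1: π = [0.2143, 0.1726, 0.1369, 0.2143, 0.1726, 0.0893]
t=2: π = [0.2173, 0.1709, 0.1399, 0.2202, 0.1590, 0.0927]
t=3: π = [0.2184, 0.1697, 0.1414, 0.2222, 0.1565, 0.0917]
t=4: π = [0.2187, 0.1692, 0.1417, 0.2227, 0.1560, 0.0917]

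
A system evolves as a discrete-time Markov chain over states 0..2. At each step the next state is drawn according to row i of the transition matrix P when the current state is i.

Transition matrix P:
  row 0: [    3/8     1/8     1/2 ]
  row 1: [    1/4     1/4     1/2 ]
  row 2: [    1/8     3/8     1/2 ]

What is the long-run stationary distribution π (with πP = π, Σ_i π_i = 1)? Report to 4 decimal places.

π = [0.2143, 0.2857, 0.5000]

Balance equations π_j = Σ_i π_i·P[i][j]:
  π_0 = 3/8·π_0 + 1/4·π_1 + 1/8·π_2
  π_1 = 1/8·π_0 + 1/4·π_1 + 3/8·π_2
  normalize: π_0 + π_1 + π_2 = 1
Solving the linear system gives exactly π = [3/14, 2/7, 1/2].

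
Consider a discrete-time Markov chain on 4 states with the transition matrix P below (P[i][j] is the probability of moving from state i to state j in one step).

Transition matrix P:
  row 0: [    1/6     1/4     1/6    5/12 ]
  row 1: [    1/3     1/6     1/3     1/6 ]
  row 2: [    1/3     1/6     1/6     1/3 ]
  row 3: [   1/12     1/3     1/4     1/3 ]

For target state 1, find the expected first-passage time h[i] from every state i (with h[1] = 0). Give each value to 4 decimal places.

h = [3.7831, 0.0000, 4.1205, 3.5181]

First-step conditioning: h[1] = 0; for i ≠ 1, h[i] = 1 + Σ_k P[i][k]·h[k].
  h[0] = 1 + 1/6·h[0] + 1/6·h[2] + 5/12·h[3]
  h[2] = 1 + 1/3·h[0] + 1/6·h[2] + 1/3·h[3]
  h[3] = 1 + 1/12·h[0] + 1/4·h[2] + 1/3·h[3]
Solving the 3×3 linear system over states ≠ 1 gives exactly h = [314/83, 0, 342/83, 292/83] (h[1] = 0 is the target).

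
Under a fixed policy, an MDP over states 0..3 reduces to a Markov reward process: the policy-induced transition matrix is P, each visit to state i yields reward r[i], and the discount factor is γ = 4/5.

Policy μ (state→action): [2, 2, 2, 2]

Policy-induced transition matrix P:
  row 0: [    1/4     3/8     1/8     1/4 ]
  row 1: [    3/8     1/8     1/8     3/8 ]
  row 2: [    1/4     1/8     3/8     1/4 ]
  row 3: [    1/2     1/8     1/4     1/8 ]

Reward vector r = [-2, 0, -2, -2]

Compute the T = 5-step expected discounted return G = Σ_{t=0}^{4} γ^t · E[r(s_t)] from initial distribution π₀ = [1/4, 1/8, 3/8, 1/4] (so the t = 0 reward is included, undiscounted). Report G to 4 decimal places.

t=0: π = [0.2500, 0.1250, 0.3750, 0.2500], E[r] = -1.7500, γ^t·E[r] = -1.750000, running G = -1.750000
t=1: π = [0.3281, 0.1875, 0.2500, 0.2344], E[r] = -1.6250, γ^t·E[r] = -1.300000, running G = -3.050000
t=2: π = [0.3320, 0.2070, 0.2168, 0.2441], E[r] = -1.5859, γ^t·E[r] = -1.015000, running G = -4.065000
t=3: π = [0.3369, 0.2080, 0.2097, 0.2454], E[r] = -1.5840, γ^t·E[r] = -0.811000, running G = -4.876000
t=4: π = [0.3373, 0.2092, 0.2081, 0.2453], E[r] = -1.5815, γ^t·E[r] = -0.647800, running G = -5.523800

G = -5.5238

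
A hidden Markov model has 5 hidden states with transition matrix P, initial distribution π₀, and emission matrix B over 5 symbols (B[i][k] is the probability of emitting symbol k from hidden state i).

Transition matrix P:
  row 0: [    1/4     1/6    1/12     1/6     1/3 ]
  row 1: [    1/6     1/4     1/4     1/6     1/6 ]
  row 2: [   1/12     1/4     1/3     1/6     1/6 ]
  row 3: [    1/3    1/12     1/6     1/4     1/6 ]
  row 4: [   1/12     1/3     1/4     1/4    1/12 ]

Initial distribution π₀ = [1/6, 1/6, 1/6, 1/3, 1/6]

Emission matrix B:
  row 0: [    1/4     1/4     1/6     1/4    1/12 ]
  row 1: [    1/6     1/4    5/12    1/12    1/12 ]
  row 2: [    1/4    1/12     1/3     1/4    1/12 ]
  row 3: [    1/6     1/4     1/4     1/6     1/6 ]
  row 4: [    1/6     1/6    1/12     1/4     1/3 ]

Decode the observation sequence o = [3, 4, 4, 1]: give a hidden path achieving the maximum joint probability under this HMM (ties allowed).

t=0: δ = [4.167e-02, 1.389e-02, 4.167e-02, 5.556e-02, 4.167e-02]  (obs o_0=3)
t=1: δ = [1.543e-03, 1.157e-03, 1.157e-03, 2.315e-03, 4.630e-03]  ψ = [3, 4, 2, 3, 0]  (obs o_1=4)
t=2: δ = [6.430e-05, 1.286e-04, 9.645e-05, 1.929e-04, 1.715e-04]  ψ = [3, 4, 4, 4, 0]  (obs o_2=4)
t=3: δ = [1.608e-05, 1.429e-05, 3.572e-06, 1.206e-05, 5.358e-06]  ψ = [3, 4, 4, 3, 3]  (obs o_3=1)
backtrack: best end state = 0; path = [0, 4, 3, 0]

path = [0, 4, 3, 0]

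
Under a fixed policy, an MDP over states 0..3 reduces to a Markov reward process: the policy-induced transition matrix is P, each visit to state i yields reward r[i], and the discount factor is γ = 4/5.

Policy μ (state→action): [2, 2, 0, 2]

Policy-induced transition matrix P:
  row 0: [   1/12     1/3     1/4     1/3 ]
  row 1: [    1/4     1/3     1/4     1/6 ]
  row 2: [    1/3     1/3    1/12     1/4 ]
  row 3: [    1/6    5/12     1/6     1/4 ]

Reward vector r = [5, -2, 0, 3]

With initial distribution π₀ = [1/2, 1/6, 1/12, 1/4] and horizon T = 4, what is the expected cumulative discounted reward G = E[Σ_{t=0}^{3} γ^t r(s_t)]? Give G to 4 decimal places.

G = 4.8637

t=0: π = [0.5000, 0.1667, 0.0833, 0.2500], E[r] = 2.9167, γ^t·E[r] = 2.916667, running G = 2.916667
t=1: π = [0.1528, 0.3542, 0.2153, 0.2778], E[r] = 0.8889, γ^t·E[r] = 0.711111, running G = 3.627778
t=2: π = [0.2193, 0.3565, 0.1910, 0.2332], E[r] = 1.0833, γ^t·E[r] = 0.693333, running G = 4.321111
t=3: π = [0.2099, 0.3528, 0.1987, 0.2386], E[r] = 1.0598, γ^t·E[r] = 0.542617, running G = 4.863728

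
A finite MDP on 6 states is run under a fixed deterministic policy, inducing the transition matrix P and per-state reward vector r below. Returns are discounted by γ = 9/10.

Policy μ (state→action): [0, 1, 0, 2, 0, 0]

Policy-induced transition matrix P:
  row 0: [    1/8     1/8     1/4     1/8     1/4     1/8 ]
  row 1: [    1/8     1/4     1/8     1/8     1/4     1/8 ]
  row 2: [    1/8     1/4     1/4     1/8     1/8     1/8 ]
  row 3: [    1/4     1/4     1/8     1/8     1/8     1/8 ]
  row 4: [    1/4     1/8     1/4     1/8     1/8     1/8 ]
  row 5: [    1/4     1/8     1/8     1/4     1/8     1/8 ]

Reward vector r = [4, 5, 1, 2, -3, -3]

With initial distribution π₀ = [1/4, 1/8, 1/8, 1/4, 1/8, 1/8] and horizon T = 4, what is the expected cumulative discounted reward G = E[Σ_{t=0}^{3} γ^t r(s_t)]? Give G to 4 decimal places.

G = 4.5678

t=0: π = [0.2500, 0.1250, 0.1250, 0.2500, 0.1250, 0.1250], E[r] = 1.5000, γ^t·E[r] = 1.500000, running G = 1.500000
t=1: π = [0.1875, 0.1875, 0.1875, 0.1406, 0.1719, 0.1250], E[r] = 1.2656, γ^t·E[r] = 1.139063, running G = 2.639063
t=2: π = [0.1797, 0.1895, 0.1934, 0.1406, 0.1719, 0.1250], E[r] = 1.2500, γ^t·E[r] = 1.012500, running G = 3.651563
t=3: π = [0.1797, 0.1904, 0.1931, 0.1406, 0.1711, 0.1250], E[r] = 1.2568, γ^t·E[r] = 0.916233, running G = 4.567796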